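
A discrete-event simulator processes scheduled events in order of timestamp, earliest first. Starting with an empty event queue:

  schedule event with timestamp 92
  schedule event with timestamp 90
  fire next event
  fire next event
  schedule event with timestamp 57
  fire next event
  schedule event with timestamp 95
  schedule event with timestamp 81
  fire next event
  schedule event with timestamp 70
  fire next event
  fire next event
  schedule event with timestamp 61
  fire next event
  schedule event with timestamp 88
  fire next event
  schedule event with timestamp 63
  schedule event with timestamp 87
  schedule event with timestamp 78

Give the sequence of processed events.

90, 92, 57, 81, 70, 95, 61, 88

insert 92 → {92}
insert 90 → {90, 92}
fire next event → 90; now {92}
fire next event → 92; now {}
insert 57 → {57}
fire next event → 57; now {}
insert 95 → {95}
insert 81 → {81, 95}
fire next event → 81; now {95}
insert 70 → {70, 95}
fire next event → 70; now {95}
fire next event → 95; now {}
insert 61 → {61}
fire next event → 61; now {}
insert 88 → {88}
fire next event → 88; now {}
insert 63 → {63}
insert 87 → {63, 87}
insert 78 → {63, 78, 87}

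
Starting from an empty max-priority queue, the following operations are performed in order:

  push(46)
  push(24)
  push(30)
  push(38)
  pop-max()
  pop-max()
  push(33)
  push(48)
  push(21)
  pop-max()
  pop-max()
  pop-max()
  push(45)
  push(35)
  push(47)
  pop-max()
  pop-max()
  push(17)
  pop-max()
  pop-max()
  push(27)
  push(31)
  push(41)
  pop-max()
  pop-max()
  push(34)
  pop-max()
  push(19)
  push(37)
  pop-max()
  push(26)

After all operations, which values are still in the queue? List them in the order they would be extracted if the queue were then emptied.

insert 46 → {46}
insert 24 → {46, 24}
insert 30 → {46, 30, 24}
insert 38 → {46, 38, 30, 24}
pop-max → 46; now {38, 30, 24}
pop-max → 38; now {30, 24}
insert 33 → {33, 30, 24}
insert 48 → {48, 33, 30, 24}
insert 21 → {48, 33, 30, 24, 21}
pop-max → 48; now {33, 30, 24, 21}
pop-max → 33; now {30, 24, 21}
pop-max → 30; now {24, 21}
insert 45 → {45, 24, 21}
insert 35 → {45, 35, 24, 21}
insert 47 → {47, 45, 35, 24, 21}
pop-max → 47; now {45, 35, 24, 21}
pop-max → 45; now {35, 24, 21}
insert 17 → {35, 24, 21, 17}
pop-max → 35; now {24, 21, 17}
pop-max → 24; now {21, 17}
insert 27 → {27, 21, 17}
insert 31 → {31, 27, 21, 17}
insert 41 → {41, 31, 27, 21, 17}
pop-max → 41; now {31, 27, 21, 17}
pop-max → 31; now {27, 21, 17}
insert 34 → {34, 27, 21, 17}
pop-max → 34; now {27, 21, 17}
insert 19 → {27, 21, 19, 17}
insert 37 → {37, 27, 21, 19, 17}
pop-max → 37; now {27, 21, 19, 17}
insert 26 → {27, 26, 21, 19, 17}

27, 26, 21, 19, 17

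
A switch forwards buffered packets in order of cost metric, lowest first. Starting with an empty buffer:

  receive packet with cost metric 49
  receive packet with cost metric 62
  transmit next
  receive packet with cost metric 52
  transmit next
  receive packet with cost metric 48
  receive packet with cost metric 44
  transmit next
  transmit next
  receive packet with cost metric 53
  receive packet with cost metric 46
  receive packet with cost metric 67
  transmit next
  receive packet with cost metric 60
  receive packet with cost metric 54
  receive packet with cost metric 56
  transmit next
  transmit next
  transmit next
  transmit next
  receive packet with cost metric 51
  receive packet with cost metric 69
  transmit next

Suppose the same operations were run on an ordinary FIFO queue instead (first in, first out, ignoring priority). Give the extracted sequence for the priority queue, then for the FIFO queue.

priority queue: 49, 52, 44, 48, 46, 53, 54, 56, 60, 51; FIFO queue: 49 → 62 → 52 → 48 → 44 → 53 → 46 → 67 → 60 → 54

insert 49 → {49}
insert 62 → {49, 62}
transmit next → 49; now {62}
insert 52 → {52, 62}
transmit next → 52; now {62}
insert 48 → {48, 62}
insert 44 → {44, 48, 62}
transmit next → 44; now {48, 62}
transmit next → 48; now {62}
insert 53 → {53, 62}
insert 46 → {46, 53, 62}
insert 67 → {46, 53, 62, 67}
transmit next → 46; now {53, 62, 67}
insert 60 → {53, 60, 62, 67}
insert 54 → {53, 54, 60, 62, 67}
insert 56 → {53, 54, 56, 60, 62, 67}
transmit next → 53; now {54, 56, 60, 62, 67}
transmit next → 54; now {56, 60, 62, 67}
transmit next → 56; now {60, 62, 67}
transmit next → 60; now {62, 67}
insert 51 → {51, 62, 67}
insert 69 → {51, 62, 67, 69}
transmit next → 51; now {62, 67, 69}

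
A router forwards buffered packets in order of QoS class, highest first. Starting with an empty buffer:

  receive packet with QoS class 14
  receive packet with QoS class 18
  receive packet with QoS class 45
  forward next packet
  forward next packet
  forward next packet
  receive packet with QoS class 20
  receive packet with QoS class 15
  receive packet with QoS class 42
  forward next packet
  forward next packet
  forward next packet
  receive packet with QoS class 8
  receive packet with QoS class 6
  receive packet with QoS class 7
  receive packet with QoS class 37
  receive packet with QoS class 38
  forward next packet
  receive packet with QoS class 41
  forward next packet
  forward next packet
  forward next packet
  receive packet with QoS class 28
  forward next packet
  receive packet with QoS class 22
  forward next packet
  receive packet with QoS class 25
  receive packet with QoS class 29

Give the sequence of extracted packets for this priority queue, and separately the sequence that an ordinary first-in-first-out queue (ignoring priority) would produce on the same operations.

insert 14 → {14}
insert 18 → {18, 14}
insert 45 → {45, 18, 14}
forward next packet → 45; now {18, 14}
forward next packet → 18; now {14}
forward next packet → 14; now {}
insert 20 → {20}
insert 15 → {20, 15}
insert 42 → {42, 20, 15}
forward next packet → 42; now {20, 15}
forward next packet → 20; now {15}
forward next packet → 15; now {}
insert 8 → {8}
insert 6 → {8, 6}
insert 7 → {8, 7, 6}
insert 37 → {37, 8, 7, 6}
insert 38 → {38, 37, 8, 7, 6}
forward next packet → 38; now {37, 8, 7, 6}
insert 41 → {41, 37, 8, 7, 6}
forward next packet → 41; now {37, 8, 7, 6}
forward next packet → 37; now {8, 7, 6}
forward next packet → 8; now {7, 6}
insert 28 → {28, 7, 6}
forward next packet → 28; now {7, 6}
insert 22 → {22, 7, 6}
forward next packet → 22; now {7, 6}
insert 25 → {25, 7, 6}
insert 29 → {29, 25, 7, 6}

priority queue: 45, 18, 14, 42, 20, 15, 38, 41, 37, 8, 28, 22; FIFO queue: 14 → 18 → 45 → 20 → 15 → 42 → 8 → 6 → 7 → 37 → 38 → 41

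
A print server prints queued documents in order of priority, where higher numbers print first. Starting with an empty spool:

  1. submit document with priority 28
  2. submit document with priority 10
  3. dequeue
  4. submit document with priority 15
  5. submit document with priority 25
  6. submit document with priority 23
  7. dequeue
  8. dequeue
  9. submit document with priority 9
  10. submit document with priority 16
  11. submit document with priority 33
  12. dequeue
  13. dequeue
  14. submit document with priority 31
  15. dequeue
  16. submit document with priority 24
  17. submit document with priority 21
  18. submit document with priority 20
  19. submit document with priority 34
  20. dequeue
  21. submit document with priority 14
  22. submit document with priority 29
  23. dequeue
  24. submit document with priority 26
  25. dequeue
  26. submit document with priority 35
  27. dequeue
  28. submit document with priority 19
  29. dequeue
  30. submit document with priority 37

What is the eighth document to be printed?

29

insert 28 → {28}
insert 10 → {28, 10}
dequeue → 28; now {10}
insert 15 → {15, 10}
insert 25 → {25, 15, 10}
insert 23 → {25, 23, 15, 10}
dequeue → 25; now {23, 15, 10}
dequeue → 23; now {15, 10}
insert 9 → {15, 10, 9}
insert 16 → {16, 15, 10, 9}
insert 33 → {33, 16, 15, 10, 9}
dequeue → 33; now {16, 15, 10, 9}
dequeue → 16; now {15, 10, 9}
insert 31 → {31, 15, 10, 9}
dequeue → 31; now {15, 10, 9}
insert 24 → {24, 15, 10, 9}
insert 21 → {24, 21, 15, 10, 9}
insert 20 → {24, 21, 20, 15, 10, 9}
insert 34 → {34, 24, 21, 20, 15, 10, 9}
dequeue → 34; now {24, 21, 20, 15, 10, 9}
insert 14 → {24, 21, 20, 15, 14, 10, 9}
insert 29 → {29, 24, 21, 20, 15, 14, 10, 9}
dequeue → 29; now {24, 21, 20, 15, 14, 10, 9}
insert 26 → {26, 24, 21, 20, 15, 14, 10, 9}
dequeue → 26; now {24, 21, 20, 15, 14, 10, 9}
insert 35 → {35, 24, 21, 20, 15, 14, 10, 9}
dequeue → 35; now {24, 21, 20, 15, 14, 10, 9}
insert 19 → {24, 21, 20, 19, 15, 14, 10, 9}
dequeue → 24; now {21, 20, 19, 15, 14, 10, 9}
insert 37 → {37, 21, 20, 19, 15, 14, 10, 9}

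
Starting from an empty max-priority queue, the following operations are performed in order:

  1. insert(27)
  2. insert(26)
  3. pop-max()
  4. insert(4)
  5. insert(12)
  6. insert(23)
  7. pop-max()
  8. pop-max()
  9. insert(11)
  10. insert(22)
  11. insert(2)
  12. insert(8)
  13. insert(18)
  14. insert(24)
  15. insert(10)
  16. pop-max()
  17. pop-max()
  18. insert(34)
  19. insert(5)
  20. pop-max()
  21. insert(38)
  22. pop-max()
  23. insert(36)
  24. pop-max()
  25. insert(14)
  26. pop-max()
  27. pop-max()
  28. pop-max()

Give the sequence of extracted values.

insert 27 → {27}
insert 26 → {27, 26}
pop-max → 27; now {26}
insert 4 → {26, 4}
insert 12 → {26, 12, 4}
insert 23 → {26, 23, 12, 4}
pop-max → 26; now {23, 12, 4}
pop-max → 23; now {12, 4}
insert 11 → {12, 11, 4}
insert 22 → {22, 12, 11, 4}
insert 2 → {22, 12, 11, 4, 2}
insert 8 → {22, 12, 11, 8, 4, 2}
insert 18 → {22, 18, 12, 11, 8, 4, 2}
insert 24 → {24, 22, 18, 12, 11, 8, 4, 2}
insert 10 → {24, 22, 18, 12, 11, 10, 8, 4, 2}
pop-max → 24; now {22, 18, 12, 11, 10, 8, 4, 2}
pop-max → 22; now {18, 12, 11, 10, 8, 4, 2}
insert 34 → {34, 18, 12, 11, 10, 8, 4, 2}
insert 5 → {34, 18, 12, 11, 10, 8, 5, 4, 2}
pop-max → 34; now {18, 12, 11, 10, 8, 5, 4, 2}
insert 38 → {38, 18, 12, 11, 10, 8, 5, 4, 2}
pop-max → 38; now {18, 12, 11, 10, 8, 5, 4, 2}
insert 36 → {36, 18, 12, 11, 10, 8, 5, 4, 2}
pop-max → 36; now {18, 12, 11, 10, 8, 5, 4, 2}
insert 14 → {18, 14, 12, 11, 10, 8, 5, 4, 2}
pop-max → 18; now {14, 12, 11, 10, 8, 5, 4, 2}
pop-max → 14; now {12, 11, 10, 8, 5, 4, 2}
pop-max → 12; now {11, 10, 8, 5, 4, 2}

27, 26, 23, 24, 22, 34, 38, 36, 18, 14, 12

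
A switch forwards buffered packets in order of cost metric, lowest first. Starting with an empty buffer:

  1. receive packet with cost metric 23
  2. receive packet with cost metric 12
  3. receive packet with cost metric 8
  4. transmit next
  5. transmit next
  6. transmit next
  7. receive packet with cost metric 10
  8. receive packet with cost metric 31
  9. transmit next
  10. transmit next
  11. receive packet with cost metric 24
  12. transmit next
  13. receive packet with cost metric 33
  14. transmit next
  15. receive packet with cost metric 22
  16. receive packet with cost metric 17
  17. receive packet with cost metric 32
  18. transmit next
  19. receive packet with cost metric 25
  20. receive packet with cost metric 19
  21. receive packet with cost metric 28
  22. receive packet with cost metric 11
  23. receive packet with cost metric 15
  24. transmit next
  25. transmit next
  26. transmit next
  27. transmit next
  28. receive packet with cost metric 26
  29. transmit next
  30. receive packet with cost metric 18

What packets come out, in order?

insert 23 → {23}
insert 12 → {12, 23}
insert 8 → {8, 12, 23}
transmit next → 8; now {12, 23}
transmit next → 12; now {23}
transmit next → 23; now {}
insert 10 → {10}
insert 31 → {10, 31}
transmit next → 10; now {31}
transmit next → 31; now {}
insert 24 → {24}
transmit next → 24; now {}
insert 33 → {33}
transmit next → 33; now {}
insert 22 → {22}
insert 17 → {17, 22}
insert 32 → {17, 22, 32}
transmit next → 17; now {22, 32}
insert 25 → {22, 25, 32}
insert 19 → {19, 22, 25, 32}
insert 28 → {19, 22, 25, 28, 32}
insert 11 → {11, 19, 22, 25, 28, 32}
insert 15 → {11, 15, 19, 22, 25, 28, 32}
transmit next → 11; now {15, 19, 22, 25, 28, 32}
transmit next → 15; now {19, 22, 25, 28, 32}
transmit next → 19; now {22, 25, 28, 32}
transmit next → 22; now {25, 28, 32}
insert 26 → {25, 26, 28, 32}
transmit next → 25; now {26, 28, 32}
insert 18 → {18, 26, 28, 32}

[8, 12, 23, 10, 31, 24, 33, 17, 11, 15, 19, 22, 25]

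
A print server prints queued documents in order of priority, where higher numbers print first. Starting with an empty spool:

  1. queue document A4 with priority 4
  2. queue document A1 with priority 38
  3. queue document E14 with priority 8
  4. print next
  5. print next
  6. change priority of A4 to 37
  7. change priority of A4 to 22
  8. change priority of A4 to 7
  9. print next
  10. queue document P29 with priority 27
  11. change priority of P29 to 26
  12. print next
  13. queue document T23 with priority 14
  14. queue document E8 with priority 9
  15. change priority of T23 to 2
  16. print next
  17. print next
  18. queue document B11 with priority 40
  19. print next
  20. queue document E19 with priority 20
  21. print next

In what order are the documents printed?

add A4 (priority 4) → {A4:4}
add A1 (priority 38) → {A1:38, A4:4}
add E14 (priority 8) → {A1:38, E14:8, A4:4}
print next → A1; now {E14:8, A4:4}
print next → E14; now {A4:4}
update A4 to priority 37 → {A4:37}
update A4 to priority 22 → {A4:22}
update A4 to priority 7 → {A4:7}
print next → A4; now {}
add P29 (priority 27) → {P29:27}
update P29 to priority 26 → {P29:26}
print next → P29; now {}
add T23 (priority 14) → {T23:14}
add E8 (priority 9) → {T23:14, E8:9}
update T23 to priority 2 → {E8:9, T23:2}
print next → E8; now {T23:2}
print next → T23; now {}
add B11 (priority 40) → {B11:40}
print next → B11; now {}
add E19 (priority 20) → {E19:20}
print next → E19; now {}

A1, E14, A4, P29, E8, T23, B11, E19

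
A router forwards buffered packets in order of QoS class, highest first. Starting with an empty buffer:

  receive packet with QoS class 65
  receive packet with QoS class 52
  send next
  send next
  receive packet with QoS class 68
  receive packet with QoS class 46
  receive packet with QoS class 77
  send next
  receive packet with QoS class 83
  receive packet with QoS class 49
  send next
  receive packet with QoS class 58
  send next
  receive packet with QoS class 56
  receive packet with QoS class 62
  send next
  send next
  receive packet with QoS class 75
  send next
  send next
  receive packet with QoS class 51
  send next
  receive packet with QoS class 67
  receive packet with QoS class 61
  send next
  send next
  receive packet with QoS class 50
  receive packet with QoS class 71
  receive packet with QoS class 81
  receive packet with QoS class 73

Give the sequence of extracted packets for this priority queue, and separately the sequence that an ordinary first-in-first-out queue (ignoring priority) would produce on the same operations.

insert 65 → {65}
insert 52 → {65, 52}
send next → 65; now {52}
send next → 52; now {}
insert 68 → {68}
insert 46 → {68, 46}
insert 77 → {77, 68, 46}
send next → 77; now {68, 46}
insert 83 → {83, 68, 46}
insert 49 → {83, 68, 49, 46}
send next → 83; now {68, 49, 46}
insert 58 → {68, 58, 49, 46}
send next → 68; now {58, 49, 46}
insert 56 → {58, 56, 49, 46}
insert 62 → {62, 58, 56, 49, 46}
send next → 62; now {58, 56, 49, 46}
send next → 58; now {56, 49, 46}
insert 75 → {75, 56, 49, 46}
send next → 75; now {56, 49, 46}
send next → 56; now {49, 46}
insert 51 → {51, 49, 46}
send next → 51; now {49, 46}
insert 67 → {67, 49, 46}
insert 61 → {67, 61, 49, 46}
send next → 67; now {61, 49, 46}
send next → 61; now {49, 46}
insert 50 → {50, 49, 46}
insert 71 → {71, 50, 49, 46}
insert 81 → {81, 71, 50, 49, 46}
insert 73 → {81, 73, 71, 50, 49, 46}

priority queue: [65, 52, 77, 83, 68, 62, 58, 75, 56, 51, 67, 61]; FIFO queue: 65 → 52 → 68 → 46 → 77 → 83 → 49 → 58 → 56 → 62 → 75 → 51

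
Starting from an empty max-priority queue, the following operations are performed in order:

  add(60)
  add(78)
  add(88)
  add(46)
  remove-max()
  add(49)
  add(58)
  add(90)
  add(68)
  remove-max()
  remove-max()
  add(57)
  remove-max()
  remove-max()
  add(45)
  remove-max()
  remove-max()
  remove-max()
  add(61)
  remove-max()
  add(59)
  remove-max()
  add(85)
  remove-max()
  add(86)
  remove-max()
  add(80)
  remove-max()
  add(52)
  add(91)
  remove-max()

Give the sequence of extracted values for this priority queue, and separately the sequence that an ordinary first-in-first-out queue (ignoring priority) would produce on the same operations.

insert 60 → {60}
insert 78 → {78, 60}
insert 88 → {88, 78, 60}
insert 46 → {88, 78, 60, 46}
remove-max → 88; now {78, 60, 46}
insert 49 → {78, 60, 49, 46}
insert 58 → {78, 60, 58, 49, 46}
insert 90 → {90, 78, 60, 58, 49, 46}
insert 68 → {90, 78, 68, 60, 58, 49, 46}
remove-max → 90; now {78, 68, 60, 58, 49, 46}
remove-max → 78; now {68, 60, 58, 49, 46}
insert 57 → {68, 60, 58, 57, 49, 46}
remove-max → 68; now {60, 58, 57, 49, 46}
remove-max → 60; now {58, 57, 49, 46}
insert 45 → {58, 57, 49, 46, 45}
remove-max → 58; now {57, 49, 46, 45}
remove-max → 57; now {49, 46, 45}
remove-max → 49; now {46, 45}
insert 61 → {61, 46, 45}
remove-max → 61; now {46, 45}
insert 59 → {59, 46, 45}
remove-max → 59; now {46, 45}
insert 85 → {85, 46, 45}
remove-max → 85; now {46, 45}
insert 86 → {86, 46, 45}
remove-max → 86; now {46, 45}
insert 80 → {80, 46, 45}
remove-max → 80; now {46, 45}
insert 52 → {52, 46, 45}
insert 91 → {91, 52, 46, 45}
remove-max → 91; now {52, 46, 45}

priority queue: [88, 90, 78, 68, 60, 58, 57, 49, 61, 59, 85, 86, 80, 91]; FIFO queue: 60 → 78 → 88 → 46 → 49 → 58 → 90 → 68 → 57 → 45 → 61 → 59 → 85 → 86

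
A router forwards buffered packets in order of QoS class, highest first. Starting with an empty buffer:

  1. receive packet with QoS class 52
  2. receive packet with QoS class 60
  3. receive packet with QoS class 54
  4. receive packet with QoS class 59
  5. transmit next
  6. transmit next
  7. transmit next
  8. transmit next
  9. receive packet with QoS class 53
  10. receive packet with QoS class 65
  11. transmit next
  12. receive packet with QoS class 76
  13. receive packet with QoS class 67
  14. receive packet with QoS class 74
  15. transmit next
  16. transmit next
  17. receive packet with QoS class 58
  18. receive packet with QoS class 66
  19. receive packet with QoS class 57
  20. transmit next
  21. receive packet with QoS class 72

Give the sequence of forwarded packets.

insert 52 → {52}
insert 60 → {60, 52}
insert 54 → {60, 54, 52}
insert 59 → {60, 59, 54, 52}
transmit next → 60; now {59, 54, 52}
transmit next → 59; now {54, 52}
transmit next → 54; now {52}
transmit next → 52; now {}
insert 53 → {53}
insert 65 → {65, 53}
transmit next → 65; now {53}
insert 76 → {76, 53}
insert 67 → {76, 67, 53}
insert 74 → {76, 74, 67, 53}
transmit next → 76; now {74, 67, 53}
transmit next → 74; now {67, 53}
insert 58 → {67, 58, 53}
insert 66 → {67, 66, 58, 53}
insert 57 → {67, 66, 58, 57, 53}
transmit next → 67; now {66, 58, 57, 53}
insert 72 → {72, 66, 58, 57, 53}

60 → 59 → 54 → 52 → 65 → 76 → 74 → 67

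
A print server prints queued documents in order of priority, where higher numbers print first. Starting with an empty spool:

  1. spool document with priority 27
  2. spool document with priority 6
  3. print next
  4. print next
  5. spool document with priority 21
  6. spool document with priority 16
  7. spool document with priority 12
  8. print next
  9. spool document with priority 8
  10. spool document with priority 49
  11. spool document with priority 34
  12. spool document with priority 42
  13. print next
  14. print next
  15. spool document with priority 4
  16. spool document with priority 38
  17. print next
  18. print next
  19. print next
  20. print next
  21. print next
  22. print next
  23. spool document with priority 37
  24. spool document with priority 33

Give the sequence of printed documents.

27, 6, 21, 49, 42, 38, 34, 16, 12, 8, 4

insert 27 → {27}
insert 6 → {27, 6}
print next → 27; now {6}
print next → 6; now {}
insert 21 → {21}
insert 16 → {21, 16}
insert 12 → {21, 16, 12}
print next → 21; now {16, 12}
insert 8 → {16, 12, 8}
insert 49 → {49, 16, 12, 8}
insert 34 → {49, 34, 16, 12, 8}
insert 42 → {49, 42, 34, 16, 12, 8}
print next → 49; now {42, 34, 16, 12, 8}
print next → 42; now {34, 16, 12, 8}
insert 4 → {34, 16, 12, 8, 4}
insert 38 → {38, 34, 16, 12, 8, 4}
print next → 38; now {34, 16, 12, 8, 4}
print next → 34; now {16, 12, 8, 4}
print next → 16; now {12, 8, 4}
print next → 12; now {8, 4}
print next → 8; now {4}
print next → 4; now {}
insert 37 → {37}
insert 33 → {37, 33}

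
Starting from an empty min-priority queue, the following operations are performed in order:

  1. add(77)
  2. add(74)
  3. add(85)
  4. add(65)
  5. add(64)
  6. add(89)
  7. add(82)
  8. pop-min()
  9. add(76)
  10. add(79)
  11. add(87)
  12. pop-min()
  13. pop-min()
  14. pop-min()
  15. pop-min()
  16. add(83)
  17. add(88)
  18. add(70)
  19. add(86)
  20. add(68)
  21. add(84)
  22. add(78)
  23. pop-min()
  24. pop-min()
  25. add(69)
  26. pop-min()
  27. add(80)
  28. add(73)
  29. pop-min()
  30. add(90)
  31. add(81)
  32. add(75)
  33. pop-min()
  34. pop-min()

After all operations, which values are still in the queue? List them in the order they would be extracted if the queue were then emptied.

insert 77 → {77}
insert 74 → {74, 77}
insert 85 → {74, 77, 85}
insert 65 → {65, 74, 77, 85}
insert 64 → {64, 65, 74, 77, 85}
insert 89 → {64, 65, 74, 77, 85, 89}
insert 82 → {64, 65, 74, 77, 82, 85, 89}
pop-min → 64; now {65, 74, 77, 82, 85, 89}
insert 76 → {65, 74, 76, 77, 82, 85, 89}
insert 79 → {65, 74, 76, 77, 79, 82, 85, 89}
insert 87 → {65, 74, 76, 77, 79, 82, 85, 87, 89}
pop-min → 65; now {74, 76, 77, 79, 82, 85, 87, 89}
pop-min → 74; now {76, 77, 79, 82, 85, 87, 89}
pop-min → 76; now {77, 79, 82, 85, 87, 89}
pop-min → 77; now {79, 82, 85, 87, 89}
insert 83 → {79, 82, 83, 85, 87, 89}
insert 88 → {79, 82, 83, 85, 87, 88, 89}
insert 70 → {70, 79, 82, 83, 85, 87, 88, 89}
insert 86 → {70, 79, 82, 83, 85, 86, 87, 88, 89}
insert 68 → {68, 70, 79, 82, 83, 85, 86, 87, 88, 89}
insert 84 → {68, 70, 79, 82, 83, 84, 85, 86, 87, 88, 89}
insert 78 → {68, 70, 78, 79, 82, 83, 84, 85, 86, 87, 88, 89}
pop-min → 68; now {70, 78, 79, 82, 83, 84, 85, 86, 87, 88, 89}
pop-min → 70; now {78, 79, 82, 83, 84, 85, 86, 87, 88, 89}
insert 69 → {69, 78, 79, 82, 83, 84, 85, 86, 87, 88, 89}
pop-min → 69; now {78, 79, 82, 83, 84, 85, 86, 87, 88, 89}
insert 80 → {78, 79, 80, 82, 83, 84, 85, 86, 87, 88, 89}
insert 73 → {73, 78, 79, 80, 82, 83, 84, 85, 86, 87, 88, 89}
pop-min → 73; now {78, 79, 80, 82, 83, 84, 85, 86, 87, 88, 89}
insert 90 → {78, 79, 80, 82, 83, 84, 85, 86, 87, 88, 89, 90}
insert 81 → {78, 79, 80, 81, 82, 83, 84, 85, 86, 87, 88, 89, 90}
insert 75 → {75, 78, 79, 80, 81, 82, 83, 84, 85, 86, 87, 88, 89, 90}
pop-min → 75; now {78, 79, 80, 81, 82, 83, 84, 85, 86, 87, 88, 89, 90}
pop-min → 78; now {79, 80, 81, 82, 83, 84, 85, 86, 87, 88, 89, 90}

79, 80, 81, 82, 83, 84, 85, 86, 87, 88, 89, 90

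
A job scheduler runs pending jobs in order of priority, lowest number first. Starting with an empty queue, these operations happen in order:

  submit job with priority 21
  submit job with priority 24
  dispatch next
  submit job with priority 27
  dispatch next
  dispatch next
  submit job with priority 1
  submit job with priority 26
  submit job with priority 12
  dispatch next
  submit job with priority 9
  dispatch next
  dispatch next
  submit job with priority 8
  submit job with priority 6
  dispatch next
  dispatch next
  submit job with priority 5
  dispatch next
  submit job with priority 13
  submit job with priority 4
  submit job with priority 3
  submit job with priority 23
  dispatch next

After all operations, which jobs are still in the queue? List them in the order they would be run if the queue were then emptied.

insert 21 → {21}
insert 24 → {21, 24}
dispatch next → 21; now {24}
insert 27 → {24, 27}
dispatch next → 24; now {27}
dispatch next → 27; now {}
insert 1 → {1}
insert 26 → {1, 26}
insert 12 → {1, 12, 26}
dispatch next → 1; now {12, 26}
insert 9 → {9, 12, 26}
dispatch next → 9; now {12, 26}
dispatch next → 12; now {26}
insert 8 → {8, 26}
insert 6 → {6, 8, 26}
dispatch next → 6; now {8, 26}
dispatch next → 8; now {26}
insert 5 → {5, 26}
dispatch next → 5; now {26}
insert 13 → {13, 26}
insert 4 → {4, 13, 26}
insert 3 → {3, 4, 13, 26}
insert 23 → {3, 4, 13, 23, 26}
dispatch next → 3; now {4, 13, 23, 26}

4, 13, 23, 26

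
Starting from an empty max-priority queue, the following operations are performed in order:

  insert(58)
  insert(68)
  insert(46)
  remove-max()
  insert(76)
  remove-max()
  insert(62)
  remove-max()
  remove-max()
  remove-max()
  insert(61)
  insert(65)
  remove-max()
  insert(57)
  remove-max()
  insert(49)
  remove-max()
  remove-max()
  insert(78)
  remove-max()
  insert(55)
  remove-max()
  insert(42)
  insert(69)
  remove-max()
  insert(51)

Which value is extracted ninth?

49

insert 58 → {58}
insert 68 → {68, 58}
insert 46 → {68, 58, 46}
remove-max → 68; now {58, 46}
insert 76 → {76, 58, 46}
remove-max → 76; now {58, 46}
insert 62 → {62, 58, 46}
remove-max → 62; now {58, 46}
remove-max → 58; now {46}
remove-max → 46; now {}
insert 61 → {61}
insert 65 → {65, 61}
remove-max → 65; now {61}
insert 57 → {61, 57}
remove-max → 61; now {57}
insert 49 → {57, 49}
remove-max → 57; now {49}
remove-max → 49; now {}
insert 78 → {78}
remove-max → 78; now {}
insert 55 → {55}
remove-max → 55; now {}
insert 42 → {42}
insert 69 → {69, 42}
remove-max → 69; now {42}
insert 51 → {51, 42}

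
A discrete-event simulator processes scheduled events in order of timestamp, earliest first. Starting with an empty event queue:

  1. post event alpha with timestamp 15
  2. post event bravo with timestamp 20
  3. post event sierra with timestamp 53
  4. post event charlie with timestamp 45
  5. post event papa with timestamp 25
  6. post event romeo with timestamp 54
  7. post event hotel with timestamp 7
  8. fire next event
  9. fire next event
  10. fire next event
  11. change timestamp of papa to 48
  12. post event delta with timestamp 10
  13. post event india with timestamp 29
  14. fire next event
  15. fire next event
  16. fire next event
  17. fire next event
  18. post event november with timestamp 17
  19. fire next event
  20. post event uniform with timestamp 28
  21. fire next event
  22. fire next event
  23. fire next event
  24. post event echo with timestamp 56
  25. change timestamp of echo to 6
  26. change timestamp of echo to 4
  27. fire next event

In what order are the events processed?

hotel → alpha → bravo → delta → india → charlie → papa → november → uniform → sierra → romeo → echo

add alpha (timestamp 15) → {alpha:15}
add bravo (timestamp 20) → {alpha:15, bravo:20}
add sierra (timestamp 53) → {alpha:15, bravo:20, sierra:53}
add charlie (timestamp 45) → {alpha:15, bravo:20, charlie:45, sierra:53}
add papa (timestamp 25) → {alpha:15, bravo:20, papa:25, charlie:45, sierra:53}
add romeo (timestamp 54) → {alpha:15, bravo:20, papa:25, charlie:45, sierra:53, romeo:54}
add hotel (timestamp 7) → {hotel:7, alpha:15, bravo:20, papa:25, charlie:45, sierra:53, romeo:54}
fire next event → hotel; now {alpha:15, bravo:20, papa:25, charlie:45, sierra:53, romeo:54}
fire next event → alpha; now {bravo:20, papa:25, charlie:45, sierra:53, romeo:54}
fire next event → bravo; now {papa:25, charlie:45, sierra:53, romeo:54}
update papa to timestamp 48 → {charlie:45, papa:48, sierra:53, romeo:54}
add delta (timestamp 10) → {delta:10, charlie:45, papa:48, sierra:53, romeo:54}
add india (timestamp 29) → {delta:10, india:29, charlie:45, papa:48, sierra:53, romeo:54}
fire next event → delta; now {india:29, charlie:45, papa:48, sierra:53, romeo:54}
fire next event → india; now {charlie:45, papa:48, sierra:53, romeo:54}
fire next event → charlie; now {papa:48, sierra:53, romeo:54}
fire next event → papa; now {sierra:53, romeo:54}
add november (timestamp 17) → {november:17, sierra:53, romeo:54}
fire next event → november; now {sierra:53, romeo:54}
add uniform (timestamp 28) → {uniform:28, sierra:53, romeo:54}
fire next event → uniform; now {sierra:53, romeo:54}
fire next event → sierra; now {romeo:54}
fire next event → romeo; now {}
add echo (timestamp 56) → {echo:56}
update echo to timestamp 6 → {echo:6}
update echo to timestamp 4 → {echo:4}
fire next event → echo; now {}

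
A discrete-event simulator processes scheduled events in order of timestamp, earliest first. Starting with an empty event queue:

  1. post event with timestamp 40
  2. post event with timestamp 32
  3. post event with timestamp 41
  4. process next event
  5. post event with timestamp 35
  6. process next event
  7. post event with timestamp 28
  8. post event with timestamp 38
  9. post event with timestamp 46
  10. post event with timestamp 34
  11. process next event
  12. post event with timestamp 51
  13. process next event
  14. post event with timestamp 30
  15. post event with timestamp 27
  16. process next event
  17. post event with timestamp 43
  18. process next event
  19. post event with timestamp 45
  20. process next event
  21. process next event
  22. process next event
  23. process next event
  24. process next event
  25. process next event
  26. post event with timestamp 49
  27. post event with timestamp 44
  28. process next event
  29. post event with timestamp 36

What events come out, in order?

[32, 35, 28, 34, 27, 30, 38, 40, 41, 43, 45, 46, 44]

insert 40 → {40}
insert 32 → {32, 40}
insert 41 → {32, 40, 41}
process next event → 32; now {40, 41}
insert 35 → {35, 40, 41}
process next event → 35; now {40, 41}
insert 28 → {28, 40, 41}
insert 38 → {28, 38, 40, 41}
insert 46 → {28, 38, 40, 41, 46}
insert 34 → {28, 34, 38, 40, 41, 46}
process next event → 28; now {34, 38, 40, 41, 46}
insert 51 → {34, 38, 40, 41, 46, 51}
process next event → 34; now {38, 40, 41, 46, 51}
insert 30 → {30, 38, 40, 41, 46, 51}
insert 27 → {27, 30, 38, 40, 41, 46, 51}
process next event → 27; now {30, 38, 40, 41, 46, 51}
insert 43 → {30, 38, 40, 41, 43, 46, 51}
process next event → 30; now {38, 40, 41, 43, 46, 51}
insert 45 → {38, 40, 41, 43, 45, 46, 51}
process next event → 38; now {40, 41, 43, 45, 46, 51}
process next event → 40; now {41, 43, 45, 46, 51}
process next event → 41; now {43, 45, 46, 51}
process next event → 43; now {45, 46, 51}
process next event → 45; now {46, 51}
process next event → 46; now {51}
insert 49 → {49, 51}
insert 44 → {44, 49, 51}
process next event → 44; now {49, 51}
insert 36 → {36, 49, 51}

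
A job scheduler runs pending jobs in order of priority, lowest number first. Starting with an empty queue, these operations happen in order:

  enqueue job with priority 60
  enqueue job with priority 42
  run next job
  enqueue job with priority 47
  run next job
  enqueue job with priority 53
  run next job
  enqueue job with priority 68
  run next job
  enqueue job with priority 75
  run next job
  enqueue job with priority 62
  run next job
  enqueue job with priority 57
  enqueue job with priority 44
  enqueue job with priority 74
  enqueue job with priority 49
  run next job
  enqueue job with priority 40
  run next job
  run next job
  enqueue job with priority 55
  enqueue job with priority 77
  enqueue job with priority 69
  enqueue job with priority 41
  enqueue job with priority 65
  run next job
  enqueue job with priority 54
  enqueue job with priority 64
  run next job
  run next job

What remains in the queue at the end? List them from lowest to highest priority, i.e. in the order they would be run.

57, 64, 65, 69, 74, 75, 77

insert 60 → {60}
insert 42 → {42, 60}
run next job → 42; now {60}
insert 47 → {47, 60}
run next job → 47; now {60}
insert 53 → {53, 60}
run next job → 53; now {60}
insert 68 → {60, 68}
run next job → 60; now {68}
insert 75 → {68, 75}
run next job → 68; now {75}
insert 62 → {62, 75}
run next job → 62; now {75}
insert 57 → {57, 75}
insert 44 → {44, 57, 75}
insert 74 → {44, 57, 74, 75}
insert 49 → {44, 49, 57, 74, 75}
run next job → 44; now {49, 57, 74, 75}
insert 40 → {40, 49, 57, 74, 75}
run next job → 40; now {49, 57, 74, 75}
run next job → 49; now {57, 74, 75}
insert 55 → {55, 57, 74, 75}
insert 77 → {55, 57, 74, 75, 77}
insert 69 → {55, 57, 69, 74, 75, 77}
insert 41 → {41, 55, 57, 69, 74, 75, 77}
insert 65 → {41, 55, 57, 65, 69, 74, 75, 77}
run next job → 41; now {55, 57, 65, 69, 74, 75, 77}
insert 54 → {54, 55, 57, 65, 69, 74, 75, 77}
insert 64 → {54, 55, 57, 64, 65, 69, 74, 75, 77}
run next job → 54; now {55, 57, 64, 65, 69, 74, 75, 77}
run next job → 55; now {57, 64, 65, 69, 74, 75, 77}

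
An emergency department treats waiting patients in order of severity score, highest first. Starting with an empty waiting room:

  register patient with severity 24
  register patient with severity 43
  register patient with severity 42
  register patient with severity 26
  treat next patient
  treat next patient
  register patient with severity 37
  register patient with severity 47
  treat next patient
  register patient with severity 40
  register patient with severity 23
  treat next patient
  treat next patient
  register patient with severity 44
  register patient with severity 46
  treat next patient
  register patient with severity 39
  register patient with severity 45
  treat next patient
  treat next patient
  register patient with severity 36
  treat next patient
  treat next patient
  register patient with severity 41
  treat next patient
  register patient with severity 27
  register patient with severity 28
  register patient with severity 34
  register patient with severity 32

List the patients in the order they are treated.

insert 24 → {24}
insert 43 → {43, 24}
insert 42 → {43, 42, 24}
insert 26 → {43, 42, 26, 24}
treat next patient → 43; now {42, 26, 24}
treat next patient → 42; now {26, 24}
insert 37 → {37, 26, 24}
insert 47 → {47, 37, 26, 24}
treat next patient → 47; now {37, 26, 24}
insert 40 → {40, 37, 26, 24}
insert 23 → {40, 37, 26, 24, 23}
treat next patient → 40; now {37, 26, 24, 23}
treat next patient → 37; now {26, 24, 23}
insert 44 → {44, 26, 24, 23}
insert 46 → {46, 44, 26, 24, 23}
treat next patient → 46; now {44, 26, 24, 23}
insert 39 → {44, 39, 26, 24, 23}
insert 45 → {45, 44, 39, 26, 24, 23}
treat next patient → 45; now {44, 39, 26, 24, 23}
treat next patient → 44; now {39, 26, 24, 23}
insert 36 → {39, 36, 26, 24, 23}
treat next patient → 39; now {36, 26, 24, 23}
treat next patient → 36; now {26, 24, 23}
insert 41 → {41, 26, 24, 23}
treat next patient → 41; now {26, 24, 23}
insert 27 → {27, 26, 24, 23}
insert 28 → {28, 27, 26, 24, 23}
insert 34 → {34, 28, 27, 26, 24, 23}
insert 32 → {34, 32, 28, 27, 26, 24, 23}

43 → 42 → 47 → 40 → 37 → 46 → 45 → 44 → 39 → 36 → 41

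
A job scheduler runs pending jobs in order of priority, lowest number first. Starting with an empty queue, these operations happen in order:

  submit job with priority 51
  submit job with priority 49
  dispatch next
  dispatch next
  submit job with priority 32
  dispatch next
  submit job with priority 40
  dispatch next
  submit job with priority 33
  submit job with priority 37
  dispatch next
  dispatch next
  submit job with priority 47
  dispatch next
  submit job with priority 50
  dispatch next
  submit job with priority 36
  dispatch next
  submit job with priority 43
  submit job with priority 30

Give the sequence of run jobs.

insert 51 → {51}
insert 49 → {49, 51}
dispatch next → 49; now {51}
dispatch next → 51; now {}
insert 32 → {32}
dispatch next → 32; now {}
insert 40 → {40}
dispatch next → 40; now {}
insert 33 → {33}
insert 37 → {33, 37}
dispatch next → 33; now {37}
dispatch next → 37; now {}
insert 47 → {47}
dispatch next → 47; now {}
insert 50 → {50}
dispatch next → 50; now {}
insert 36 → {36}
dispatch next → 36; now {}
insert 43 → {43}
insert 30 → {30, 43}

49 → 51 → 32 → 40 → 33 → 37 → 47 → 50 → 36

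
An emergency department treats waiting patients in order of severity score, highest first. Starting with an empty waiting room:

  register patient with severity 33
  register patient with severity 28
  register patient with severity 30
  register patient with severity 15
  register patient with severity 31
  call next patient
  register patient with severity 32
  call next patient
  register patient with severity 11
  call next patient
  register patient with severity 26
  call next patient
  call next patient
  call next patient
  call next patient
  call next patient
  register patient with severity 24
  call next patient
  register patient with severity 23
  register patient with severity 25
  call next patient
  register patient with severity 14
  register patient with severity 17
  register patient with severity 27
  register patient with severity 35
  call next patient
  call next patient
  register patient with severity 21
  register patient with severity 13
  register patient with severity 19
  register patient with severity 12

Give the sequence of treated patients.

[33, 32, 31, 30, 28, 26, 15, 11, 24, 25, 35, 27]

insert 33 → {33}
insert 28 → {33, 28}
insert 30 → {33, 30, 28}
insert 15 → {33, 30, 28, 15}
insert 31 → {33, 31, 30, 28, 15}
call next patient → 33; now {31, 30, 28, 15}
insert 32 → {32, 31, 30, 28, 15}
call next patient → 32; now {31, 30, 28, 15}
insert 11 → {31, 30, 28, 15, 11}
call next patient → 31; now {30, 28, 15, 11}
insert 26 → {30, 28, 26, 15, 11}
call next patient → 30; now {28, 26, 15, 11}
call next patient → 28; now {26, 15, 11}
call next patient → 26; now {15, 11}
call next patient → 15; now {11}
call next patient → 11; now {}
insert 24 → {24}
call next patient → 24; now {}
insert 23 → {23}
insert 25 → {25, 23}
call next patient → 25; now {23}
insert 14 → {23, 14}
insert 17 → {23, 17, 14}
insert 27 → {27, 23, 17, 14}
insert 35 → {35, 27, 23, 17, 14}
call next patient → 35; now {27, 23, 17, 14}
call next patient → 27; now {23, 17, 14}
insert 21 → {23, 21, 17, 14}
insert 13 → {23, 21, 17, 14, 13}
insert 19 → {23, 21, 19, 17, 14, 13}
insert 12 → {23, 21, 19, 17, 14, 13, 12}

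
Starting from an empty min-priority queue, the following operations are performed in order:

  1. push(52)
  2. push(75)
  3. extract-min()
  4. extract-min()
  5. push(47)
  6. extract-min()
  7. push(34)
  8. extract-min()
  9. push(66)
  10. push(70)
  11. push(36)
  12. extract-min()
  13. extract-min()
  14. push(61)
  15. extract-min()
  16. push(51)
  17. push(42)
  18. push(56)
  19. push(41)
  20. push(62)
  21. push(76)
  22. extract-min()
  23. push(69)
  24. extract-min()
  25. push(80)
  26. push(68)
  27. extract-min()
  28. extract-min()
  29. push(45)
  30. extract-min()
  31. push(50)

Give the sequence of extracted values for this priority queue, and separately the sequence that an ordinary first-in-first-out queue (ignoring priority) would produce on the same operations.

priority queue: 52, 75, 47, 34, 36, 66, 61, 41, 42, 51, 56, 45; FIFO queue: 52 → 75 → 47 → 34 → 66 → 70 → 36 → 61 → 51 → 42 → 56 → 41

insert 52 → {52}
insert 75 → {52, 75}
extract-min → 52; now {75}
extract-min → 75; now {}
insert 47 → {47}
extract-min → 47; now {}
insert 34 → {34}
extract-min → 34; now {}
insert 66 → {66}
insert 70 → {66, 70}
insert 36 → {36, 66, 70}
extract-min → 36; now {66, 70}
extract-min → 66; now {70}
insert 61 → {61, 70}
extract-min → 61; now {70}
insert 51 → {51, 70}
insert 42 → {42, 51, 70}
insert 56 → {42, 51, 56, 70}
insert 41 → {41, 42, 51, 56, 70}
insert 62 → {41, 42, 51, 56, 62, 70}
insert 76 → {41, 42, 51, 56, 62, 70, 76}
extract-min → 41; now {42, 51, 56, 62, 70, 76}
insert 69 → {42, 51, 56, 62, 69, 70, 76}
extract-min → 42; now {51, 56, 62, 69, 70, 76}
insert 80 → {51, 56, 62, 69, 70, 76, 80}
insert 68 → {51, 56, 62, 68, 69, 70, 76, 80}
extract-min → 51; now {56, 62, 68, 69, 70, 76, 80}
extract-min → 56; now {62, 68, 69, 70, 76, 80}
insert 45 → {45, 62, 68, 69, 70, 76, 80}
extract-min → 45; now {62, 68, 69, 70, 76, 80}
insert 50 → {50, 62, 68, 69, 70, 76, 80}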